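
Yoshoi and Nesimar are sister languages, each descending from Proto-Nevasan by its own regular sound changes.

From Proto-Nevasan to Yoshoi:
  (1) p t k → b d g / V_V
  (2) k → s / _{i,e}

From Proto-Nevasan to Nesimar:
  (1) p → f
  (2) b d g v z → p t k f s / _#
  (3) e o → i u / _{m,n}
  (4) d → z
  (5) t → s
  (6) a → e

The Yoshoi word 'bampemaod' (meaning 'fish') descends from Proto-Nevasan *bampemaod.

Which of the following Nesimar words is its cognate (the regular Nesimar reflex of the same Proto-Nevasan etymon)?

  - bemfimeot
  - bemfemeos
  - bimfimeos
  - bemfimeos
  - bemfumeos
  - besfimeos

bemfimeos

Nesimar: *bampemaod > bamfemaod > bamfemaot > bamfimaot > bamfimaos > bemfimeos  (by unconditioned shift, final devoicing, pre-nasal raising, unconditioned shift, vowel merger)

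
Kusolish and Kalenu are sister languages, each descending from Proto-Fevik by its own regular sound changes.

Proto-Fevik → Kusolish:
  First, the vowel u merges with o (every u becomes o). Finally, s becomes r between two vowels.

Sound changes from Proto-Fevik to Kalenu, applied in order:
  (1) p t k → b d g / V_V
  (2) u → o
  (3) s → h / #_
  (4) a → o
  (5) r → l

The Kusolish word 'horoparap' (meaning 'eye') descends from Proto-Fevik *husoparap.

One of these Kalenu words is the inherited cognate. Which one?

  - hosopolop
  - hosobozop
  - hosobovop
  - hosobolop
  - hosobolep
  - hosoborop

hosobolop

Kalenu: *husoparap > husobarap > hosobarap > hosoborop > hosobolop  (by intervocalic voicing, vowel merger, vowel merger, unconditioned shift)
Among the options, 'hosobolop' alone shows every Kalenu change applied in order.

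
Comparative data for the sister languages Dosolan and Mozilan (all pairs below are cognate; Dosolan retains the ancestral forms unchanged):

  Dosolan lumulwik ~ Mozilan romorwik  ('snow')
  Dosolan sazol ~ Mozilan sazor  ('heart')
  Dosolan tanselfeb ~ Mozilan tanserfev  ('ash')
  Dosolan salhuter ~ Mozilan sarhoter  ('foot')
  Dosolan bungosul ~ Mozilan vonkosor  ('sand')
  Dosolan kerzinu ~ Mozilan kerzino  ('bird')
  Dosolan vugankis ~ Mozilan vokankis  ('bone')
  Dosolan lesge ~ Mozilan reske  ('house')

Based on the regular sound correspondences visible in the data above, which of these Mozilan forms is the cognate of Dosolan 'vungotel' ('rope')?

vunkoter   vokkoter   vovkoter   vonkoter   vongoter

bungosul ~ vonkosor — Dosolan u corresponds to Mozilan o after a consonant, before a nasal.
bungosul ~ vonkosor — Dosolan g corresponds to Mozilan k after a consonant, before a back vowel.
sazol ~ sazor, bungosul ~ vonkosor — Dosolan l corresponds to Mozilan r word-finally.
Applying these to Dosolan 'vungotel':
  vungotel → vongotel   (u→o after a consonant, before a nasal)
  vongotel → vonkotel   (g→k after a consonant, before a back vowel)
  vonkotel → vonkoter   (l→r word-finally)
So the Mozilan cognate is 'vonkoter'.

vonkoter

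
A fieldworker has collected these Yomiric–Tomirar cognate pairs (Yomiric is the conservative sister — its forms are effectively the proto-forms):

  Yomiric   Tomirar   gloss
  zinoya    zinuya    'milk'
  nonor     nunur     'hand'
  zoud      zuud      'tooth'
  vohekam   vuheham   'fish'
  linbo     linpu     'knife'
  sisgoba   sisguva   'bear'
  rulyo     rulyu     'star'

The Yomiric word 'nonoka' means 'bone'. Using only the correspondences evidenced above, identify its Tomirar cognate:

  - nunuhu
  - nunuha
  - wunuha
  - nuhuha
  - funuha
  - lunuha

nunuha

nonor ~ nunur — Yomiric o corresponds to Tomirar u after a consonant, before a nasal.
zinoya ~ zinuya, vohekam ~ vuheham — Yomiric o corresponds to Tomirar u after a consonant, before a consonant other than r, m, n, p, b, f, v.
vohekam ~ vuheham — Yomiric k corresponds to Tomirar h between vowels (before a back vowel).
Applying these to Yomiric 'nonoka':
  nonoka → nunoka   (o→u after a consonant, before a nasal)
  nunoka → nunuka   (o→u after a consonant, before a consonant other than r, m, n, p, b, f, v)
  nunuka → nunuha   (k→h between vowels (before a back vowel))
So the Tomirar cognate is 'nunuha'.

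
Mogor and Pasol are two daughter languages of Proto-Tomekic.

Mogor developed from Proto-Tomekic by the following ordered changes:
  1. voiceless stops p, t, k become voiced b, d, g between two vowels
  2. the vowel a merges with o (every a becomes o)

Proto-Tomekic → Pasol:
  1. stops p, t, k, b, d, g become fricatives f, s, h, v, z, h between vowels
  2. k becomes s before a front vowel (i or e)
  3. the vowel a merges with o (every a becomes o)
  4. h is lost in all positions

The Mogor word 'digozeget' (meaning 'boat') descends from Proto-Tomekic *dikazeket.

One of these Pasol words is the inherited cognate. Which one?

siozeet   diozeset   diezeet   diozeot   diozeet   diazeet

diozeet

Pasol: *dikazeket
  dikazeket → dihazehet   [intervocalic lenition]
  dihazehet (rule 2 does not apply)
  dihazehet → dihozehet   [vowel merger]
  dihozehet → diozeet   [h-loss]
  giving Pasol diozeet.
The other candidates each miss or misapply at least one Pasol change.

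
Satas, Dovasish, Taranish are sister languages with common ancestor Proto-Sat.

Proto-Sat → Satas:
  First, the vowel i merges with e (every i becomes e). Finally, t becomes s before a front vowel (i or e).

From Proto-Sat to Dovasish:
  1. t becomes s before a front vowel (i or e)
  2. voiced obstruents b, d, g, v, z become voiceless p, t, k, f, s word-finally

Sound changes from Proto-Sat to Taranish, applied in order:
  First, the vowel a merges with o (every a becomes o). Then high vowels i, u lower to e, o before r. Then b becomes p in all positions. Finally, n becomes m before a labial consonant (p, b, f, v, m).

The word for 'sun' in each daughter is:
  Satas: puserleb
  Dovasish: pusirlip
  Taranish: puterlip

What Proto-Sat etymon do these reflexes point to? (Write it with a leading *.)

*putirlib

Position 8: Satas has b, Dovasish has p, Taranish has p. Satas preserves b here (none of its changes turn any other segment into b), so the proto-segment is *b.
Position 4: Satas has e, Dovasish has i, Taranish has e. Dovasish preserves i here (none of its changes turn any other segment into i), so the proto-segment is *i.
Position 3: Satas has s, Dovasish has s, Taranish has t. Taranish preserves t here (none of its changes turn any other segment into t), so the proto-segment is *t.
Continuing position by position gives *putirlib; check it forward:
Satas: *putirlib > puterleb > puserleb  (by vowel merger, palatalisation)
Dovasish: start from *putirlib.
  rule 1 (palatalisation): putirlib → pusirlib
  rule 2 (final devoicing): pusirlib → pusirlip
  ⇒ Dovasish pusirlip
Taranish: *putirlib
  putirlib (rule 1 does not apply)
  putirlib → puterlib   [pre-rhotic lowering]
  puterlib → puterlip   [unconditioned shift]
  puterlip (rule 4 does not apply)
  giving Taranish puterlip.
*putirlib is the unique common source.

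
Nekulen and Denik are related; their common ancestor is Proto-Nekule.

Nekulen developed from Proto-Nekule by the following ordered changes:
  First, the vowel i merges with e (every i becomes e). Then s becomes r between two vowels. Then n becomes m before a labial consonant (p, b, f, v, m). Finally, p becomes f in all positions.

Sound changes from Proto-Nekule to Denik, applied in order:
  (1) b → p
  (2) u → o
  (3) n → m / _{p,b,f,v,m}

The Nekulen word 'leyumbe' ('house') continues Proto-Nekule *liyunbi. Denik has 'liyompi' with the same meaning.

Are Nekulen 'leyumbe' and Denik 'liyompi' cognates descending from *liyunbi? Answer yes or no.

Derive the expected Denik reflex of *liyunbi:
Denik: start from *liyunbi.
  rule 1 (unconditioned shift): liyunbi → liyunpi
  rule 2 (vowel merger): liyunpi → liyonpi
  rule 3 (nasal place assimilation): liyonpi → liyompi
  ⇒ Denik liyompi
Denik 'liyompi' matches the regular reflex exactly, so the pair is cognate.

yes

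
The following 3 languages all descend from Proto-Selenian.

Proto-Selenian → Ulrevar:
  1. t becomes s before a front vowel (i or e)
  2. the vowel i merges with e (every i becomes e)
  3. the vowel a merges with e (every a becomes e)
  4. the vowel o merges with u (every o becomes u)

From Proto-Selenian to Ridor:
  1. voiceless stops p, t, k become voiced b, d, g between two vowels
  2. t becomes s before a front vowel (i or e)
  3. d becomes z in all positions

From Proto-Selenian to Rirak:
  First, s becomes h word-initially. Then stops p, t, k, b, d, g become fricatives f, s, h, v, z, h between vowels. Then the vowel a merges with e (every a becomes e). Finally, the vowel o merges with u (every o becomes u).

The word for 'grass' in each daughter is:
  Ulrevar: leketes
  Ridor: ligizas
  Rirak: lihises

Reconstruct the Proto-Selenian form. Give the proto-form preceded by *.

*likitas

Position 3: Ulrevar has k, Ridor has g, Rirak has h. Ulrevar preserves k here (none of its changes turn any other segment into k), so the proto-segment is *k.
Position 6: Ulrevar has e, Ridor has a, Rirak has e. Ridor preserves a here (none of its changes turn any other segment into a), so the proto-segment is *a.
Position 4: Ulrevar has e, Ridor has i, Rirak has i. Ridor preserves i here (none of its changes turn any other segment into i), so the proto-segment is *i.
Verify the candidate proto-form against each daughter:
Ulrevar: start from *likitas.
  rule 1: no change — likitas
  rule 2 (vowel merger): likitas → leketas
  rule 3 (vowel merger): leketas → leketes
  rule 4: no change — leketes
  ⇒ Ulrevar leketes
Ridor: *likitas
  likitas → ligidas   [intervocalic voicing]
  ligidas (rule 2 does not apply)
  ligidas → ligizas   [unconditioned shift]
  giving Ridor ligizas.
Rirak: start from *likitas.
  rule 1: no change — likitas
  rule 2 (intervocalic lenition): likitas → lihisas
  rule 3 (vowel merger): lihisas → lihises
  rule 4: no change — lihises
  ⇒ Rirak lihises
Only *likitas yields all of Ulrevar leketes, Ridor ligizas, Rirak lihises.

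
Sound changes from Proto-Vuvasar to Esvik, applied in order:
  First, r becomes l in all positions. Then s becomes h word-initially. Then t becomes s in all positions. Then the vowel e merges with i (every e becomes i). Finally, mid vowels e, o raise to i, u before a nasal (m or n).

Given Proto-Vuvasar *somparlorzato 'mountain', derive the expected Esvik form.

Esvik: *somparlorzato
  somparlorzato → sompallolzato   [unconditioned shift]
  sompallolzato → hompallolzato   [debuccalisation]
  hompallolzato → hompallolzaso   [unconditioned shift]
  hompallolzaso (rule 4 does not apply)
  hompallolzaso → humpallolzaso   [pre-nasal raising]
  giving Esvik humpallolzaso.

humpallolzaso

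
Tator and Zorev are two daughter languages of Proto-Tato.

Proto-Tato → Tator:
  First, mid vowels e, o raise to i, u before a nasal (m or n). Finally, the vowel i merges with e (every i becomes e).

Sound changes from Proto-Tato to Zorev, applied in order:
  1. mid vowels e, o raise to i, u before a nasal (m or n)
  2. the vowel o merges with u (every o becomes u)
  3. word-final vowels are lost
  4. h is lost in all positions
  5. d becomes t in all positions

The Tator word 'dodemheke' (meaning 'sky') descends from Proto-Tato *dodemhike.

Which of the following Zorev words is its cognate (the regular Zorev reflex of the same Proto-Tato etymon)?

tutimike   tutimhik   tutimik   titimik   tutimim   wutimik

tutimik

Zorev: *dodemhike > dodimhike > dudimhike > dudimhik > dudimik > tutimik  (by pre-nasal raising, vowel merger, apocope, h-loss, unconditioned shift)
The other candidates each miss or misapply at least one Zorev change.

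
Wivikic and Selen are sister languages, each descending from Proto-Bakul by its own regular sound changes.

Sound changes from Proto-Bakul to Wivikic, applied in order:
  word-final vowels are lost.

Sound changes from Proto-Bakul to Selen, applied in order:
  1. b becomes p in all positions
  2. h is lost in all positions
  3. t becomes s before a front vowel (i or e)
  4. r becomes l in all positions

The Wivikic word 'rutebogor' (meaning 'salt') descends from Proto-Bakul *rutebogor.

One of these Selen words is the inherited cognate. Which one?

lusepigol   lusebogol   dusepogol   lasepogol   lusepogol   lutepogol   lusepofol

Selen: *rutebogor > rutepogor > rusepogor > lusepogol  (by unconditioned shift, palatalisation, unconditioned shift)
The other candidates each miss or misapply at least one Selen change.

lusepogol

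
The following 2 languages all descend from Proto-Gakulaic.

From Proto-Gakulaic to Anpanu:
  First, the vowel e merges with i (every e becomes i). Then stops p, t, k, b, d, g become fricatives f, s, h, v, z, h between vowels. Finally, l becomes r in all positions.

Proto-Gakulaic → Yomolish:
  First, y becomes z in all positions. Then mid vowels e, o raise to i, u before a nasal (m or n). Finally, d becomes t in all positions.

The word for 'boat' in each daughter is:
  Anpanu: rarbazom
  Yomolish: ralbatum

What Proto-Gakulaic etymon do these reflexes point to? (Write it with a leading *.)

Position 3: Anpanu has r, Yomolish has l. Yomolish preserves l here (none of its changes turn any other segment into l), so the proto-segment is *l.
Position 7: Anpanu has o, Yomolish has u. Anpanu preserves o here (none of its changes turn any other segment into o), so the proto-segment is *o.
Position 6: Anpanu has z, Yomolish has t. Taking the neighbouring segments as reconstructed: Anpanu z could go back to *d or *z; Yomolish t could go back to *t or *d — the one source consistent with every daughter is *d.
Continuing position by position gives *ralbadom; check it forward:
Anpanu: *ralbadom > ralbazom > rarbazom  (by intervocalic lenition, unconditioned shift)
Yomolish: start from *ralbadom.
  rule 1: no change — ralbadom
  rule 2 (pre-nasal raising): ralbadom → ralbadum
  rule 3 (unconditioned shift): ralbadum → ralbatum
  ⇒ Yomolish ralbatum
Only *ralbadom yields all of Anpanu rarbazom, Yomolish ralbatum.

*ralbadom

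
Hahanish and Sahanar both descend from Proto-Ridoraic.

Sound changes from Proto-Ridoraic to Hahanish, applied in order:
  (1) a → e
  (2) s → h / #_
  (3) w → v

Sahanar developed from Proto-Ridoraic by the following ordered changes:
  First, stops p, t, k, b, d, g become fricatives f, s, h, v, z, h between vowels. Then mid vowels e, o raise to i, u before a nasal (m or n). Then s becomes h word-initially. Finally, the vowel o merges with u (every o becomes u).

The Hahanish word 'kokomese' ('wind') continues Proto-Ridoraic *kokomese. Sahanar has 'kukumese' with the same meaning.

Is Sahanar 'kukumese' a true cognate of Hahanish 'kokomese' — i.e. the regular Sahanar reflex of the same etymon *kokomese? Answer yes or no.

Derive the expected Sahanar reflex of *kokomese:
Sahanar: *kokomese
  kokomese → kohomese   [intervocalic lenition]
  kohomese → kohumese   [pre-nasal raising]
  kohumese (rule 3 does not apply)
  kohumese → kuhumese   [vowel merger]
  giving Sahanar kuhumese.
The regular Sahanar reflex would be 'kuhumese', but the attested form is 'kukumese'. The correspondence is irregular, so they are not cognates (the Sahanar form has a different source).

no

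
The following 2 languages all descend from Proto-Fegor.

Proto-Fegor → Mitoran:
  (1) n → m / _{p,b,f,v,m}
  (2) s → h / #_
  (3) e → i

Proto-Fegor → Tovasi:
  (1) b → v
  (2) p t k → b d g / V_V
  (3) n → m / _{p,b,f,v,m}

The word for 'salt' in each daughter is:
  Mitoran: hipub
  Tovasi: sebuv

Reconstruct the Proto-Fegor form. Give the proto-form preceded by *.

*sepub

Position 5: Mitoran has b, Tovasi has v. Mitoran preserves b here (none of its changes turn any other segment into b), so the proto-segment is *b.
Position 1: Mitoran has h, Tovasi has s. Tovasi preserves s here (none of its changes turn any other segment into s), so the proto-segment is *s.
Position 2: Mitoran has i, Tovasi has e. Tovasi preserves e here (none of its changes turn any other segment into e), so the proto-segment is *e.
Continuing position by position gives *sepub; check it forward:
Mitoran: start from *sepub.
  rule 1: no change — sepub
  rule 2 (debuccalisation): sepub → hepub
  rule 3 (vowel merger): hepub → hipub
  ⇒ Mitoran hipub
Tovasi: *sepub > sepuv > sebuv  (by unconditioned shift, intervocalic voicing)
No other proto-form is consistent with every reflex, so the reconstruction is *sepub.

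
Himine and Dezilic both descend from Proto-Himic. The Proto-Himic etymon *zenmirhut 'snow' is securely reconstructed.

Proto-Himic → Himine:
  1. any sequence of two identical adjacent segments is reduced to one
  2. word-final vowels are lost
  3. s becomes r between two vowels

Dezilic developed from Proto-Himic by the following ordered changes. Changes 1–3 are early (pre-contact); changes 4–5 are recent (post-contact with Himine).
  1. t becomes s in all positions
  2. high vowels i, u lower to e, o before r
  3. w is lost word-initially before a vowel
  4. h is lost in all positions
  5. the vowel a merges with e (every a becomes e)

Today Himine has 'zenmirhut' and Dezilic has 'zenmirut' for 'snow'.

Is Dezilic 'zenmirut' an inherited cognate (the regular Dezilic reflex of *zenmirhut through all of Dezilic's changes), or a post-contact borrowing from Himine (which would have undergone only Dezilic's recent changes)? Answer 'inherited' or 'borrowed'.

If inherited, *zenmirhut would pass through all of Dezilic's changes:
Dezilic: *zenmirhut
  zenmirhut → zenmirhus   [unconditioned shift]
  zenmirhus → zenmerhus   [pre-rhotic lowering]
  zenmerhus (rule 3 does not apply)
  zenmerhus → zenmerus   [h-loss]
  zenmerus (rule 5 does not apply)
  giving Dezilic zenmerus.
If borrowed from Himine 'zenmirhut' after the early changes, it would undergo only the recent ones:
  rule 4 (h-loss): zenmirhut → zenmirut
  rule 5 (vowel merger): no change (zenmirut)
  ⇒ as a loan: zenmirut
Dezilic 'zenmirut' matches the loan outcome 'zenmirut', not the inherited 'zenmerus' — it skipped the early Dezilic changes, so it was borrowed from Himine.

borrowed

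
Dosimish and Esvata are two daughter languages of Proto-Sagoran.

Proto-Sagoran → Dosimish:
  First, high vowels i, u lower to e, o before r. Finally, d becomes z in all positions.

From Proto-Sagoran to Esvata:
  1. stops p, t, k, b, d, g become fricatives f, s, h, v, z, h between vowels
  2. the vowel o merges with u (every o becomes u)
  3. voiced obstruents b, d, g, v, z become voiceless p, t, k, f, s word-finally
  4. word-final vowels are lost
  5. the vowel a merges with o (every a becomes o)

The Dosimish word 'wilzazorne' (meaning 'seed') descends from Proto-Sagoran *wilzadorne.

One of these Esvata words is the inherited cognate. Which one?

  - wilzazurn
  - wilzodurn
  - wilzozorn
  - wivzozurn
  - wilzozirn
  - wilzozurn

wilzozurn

Esvata: start from *wilzadorne.
  rule 1 (intervocalic lenition): wilzadorne → wilzazorne
  rule 2 (vowel merger): wilzazorne → wilzazurne
  rule 3: no change — wilzazurne
  rule 4 (apocope): wilzazurne → wilzazurn
  rule 5 (vowel merger): wilzazurn → wilzozurn
  ⇒ Esvata wilzozurn
Among the options, 'wilzozurn' alone shows every Esvata change applied in order.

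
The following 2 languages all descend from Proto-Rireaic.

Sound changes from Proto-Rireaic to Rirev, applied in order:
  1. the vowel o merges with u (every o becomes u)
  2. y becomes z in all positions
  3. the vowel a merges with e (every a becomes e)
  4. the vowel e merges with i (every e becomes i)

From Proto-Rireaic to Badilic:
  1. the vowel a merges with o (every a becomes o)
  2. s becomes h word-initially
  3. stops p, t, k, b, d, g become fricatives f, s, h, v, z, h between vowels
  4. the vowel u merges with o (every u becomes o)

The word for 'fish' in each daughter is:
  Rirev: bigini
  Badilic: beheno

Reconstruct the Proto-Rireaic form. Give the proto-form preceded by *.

*begena

Position 3: Rirev has g, Badilic has h. Rirev preserves g here (none of its changes turn any other segment into g), so the proto-segment is *g.
Position 2: Rirev has i, Badilic has e. Badilic preserves e here (none of its changes turn any other segment into e), so the proto-segment is *e.
Continuing position by position gives *begena; check it forward:
Rirev: *begena > begene > bigini  (by vowel merger, vowel merger)
Badilic: *begena
  begena → begeno   [vowel merger]
  begeno (rule 2 does not apply)
  begeno → beheno   [intervocalic lenition]
  beheno (rule 4 does not apply)
  giving Badilic beheno.
No other proto-form is consistent with every reflex, so the reconstruction is *begena.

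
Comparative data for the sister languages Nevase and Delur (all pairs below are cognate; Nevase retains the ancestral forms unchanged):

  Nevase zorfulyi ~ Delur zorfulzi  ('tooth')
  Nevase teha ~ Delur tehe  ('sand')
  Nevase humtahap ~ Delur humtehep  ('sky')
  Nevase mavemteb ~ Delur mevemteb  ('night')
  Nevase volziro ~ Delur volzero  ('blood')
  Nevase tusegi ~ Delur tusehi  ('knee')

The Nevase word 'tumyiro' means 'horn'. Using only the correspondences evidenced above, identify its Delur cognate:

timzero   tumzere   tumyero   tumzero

zorfulyi ~ zorfulzi — Nevase y corresponds to Delur z after a consonant, before a front vowel.
volziro ~ volzero — Nevase i corresponds to Delur e after a consonant, before r.
Applying these to Nevase 'tumyiro':
  tumyiro → tumziro   (y→z after a consonant, before a front vowel)
  tumziro → tumzero   (i→e after a consonant, before r)
So the Delur cognate is 'tumzero'.

tumzero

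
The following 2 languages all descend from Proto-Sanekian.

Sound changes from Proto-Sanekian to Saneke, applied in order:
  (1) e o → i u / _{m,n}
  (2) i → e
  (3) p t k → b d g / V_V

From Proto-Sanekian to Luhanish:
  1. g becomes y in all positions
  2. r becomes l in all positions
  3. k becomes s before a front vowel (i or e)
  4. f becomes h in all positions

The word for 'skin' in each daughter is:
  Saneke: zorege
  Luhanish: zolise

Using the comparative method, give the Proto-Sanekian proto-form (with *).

Position 3: Saneke has r, Luhanish has l. Saneke preserves r here (none of its changes turn any other segment into r), so the proto-segment is *r.
Position 4: Saneke has e, Luhanish has i. Luhanish preserves i here (none of its changes turn any other segment into i), so the proto-segment is *i.
Continuing position by position gives *zorike; check it forward:
Saneke: *zorike > zoreke > zorege  (by vowel merger, intervocalic voicing)
Luhanish: *zorike > zolike > zolise  (by unconditioned shift, palatalisation)
Only *zorike yields all of Saneke zorege, Luhanish zolise.

*zorike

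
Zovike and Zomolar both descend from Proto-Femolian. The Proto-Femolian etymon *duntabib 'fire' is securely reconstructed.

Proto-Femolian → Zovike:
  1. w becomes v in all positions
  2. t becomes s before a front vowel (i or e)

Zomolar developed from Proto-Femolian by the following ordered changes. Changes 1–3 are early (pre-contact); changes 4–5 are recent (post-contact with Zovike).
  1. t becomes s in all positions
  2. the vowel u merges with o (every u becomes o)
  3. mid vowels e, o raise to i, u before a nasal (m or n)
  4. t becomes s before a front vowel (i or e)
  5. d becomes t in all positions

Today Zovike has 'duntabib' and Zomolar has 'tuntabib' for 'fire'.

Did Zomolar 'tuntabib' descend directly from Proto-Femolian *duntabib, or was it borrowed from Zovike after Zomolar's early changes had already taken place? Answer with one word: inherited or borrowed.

If inherited, *duntabib would pass through all of Zomolar's changes:
Zomolar: start from *duntabib.
  rule 1 (unconditioned shift): duntabib → dunsabib
  rule 2 (vowel merger): dunsabib → donsabib
  rule 3 (pre-nasal raising): donsabib → dunsabib
  rule 4: no change — dunsabib
  rule 5 (unconditioned shift): dunsabib → tunsabib
  ⇒ Zomolar tunsabib
If borrowed from Zovike 'duntabib' after the early changes, it would undergo only the recent ones:
  rule 4 (palatalisation): no change (duntabib)
  rule 5 (unconditioned shift): duntabib → tuntabib
  ⇒ as a loan: tuntabib
Zomolar 'tuntabib' matches the loan outcome 'tuntabib', not the inherited 'tunsabib' — it skipped the early Zomolar changes, so it was borrowed from Zovike.

borrowed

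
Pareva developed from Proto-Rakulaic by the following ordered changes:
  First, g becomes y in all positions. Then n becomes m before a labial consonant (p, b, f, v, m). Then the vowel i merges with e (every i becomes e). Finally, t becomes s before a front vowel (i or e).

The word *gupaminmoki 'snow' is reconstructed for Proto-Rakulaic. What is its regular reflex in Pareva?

yupamemmoke

Pareva: start from *gupaminmoki.
  rule 1 (unconditioned shift): gupaminmoki → yupaminmoki
  rule 2 (nasal place assimilation): yupaminmoki → yupamimmoki
  rule 3 (vowel merger): yupamimmoki → yupamemmoke
  rule 4: no change — yupamemmoke
  ⇒ Pareva yupamemmoke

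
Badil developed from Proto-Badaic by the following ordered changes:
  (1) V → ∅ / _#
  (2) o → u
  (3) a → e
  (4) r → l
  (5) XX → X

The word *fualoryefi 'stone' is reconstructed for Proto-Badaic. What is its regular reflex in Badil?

fuelulyef

Badil: *fualoryefi > fualoryef > fualuryef > fueluryef > fuelulyef  (by apocope, vowel merger, vowel merger, unconditioned shift)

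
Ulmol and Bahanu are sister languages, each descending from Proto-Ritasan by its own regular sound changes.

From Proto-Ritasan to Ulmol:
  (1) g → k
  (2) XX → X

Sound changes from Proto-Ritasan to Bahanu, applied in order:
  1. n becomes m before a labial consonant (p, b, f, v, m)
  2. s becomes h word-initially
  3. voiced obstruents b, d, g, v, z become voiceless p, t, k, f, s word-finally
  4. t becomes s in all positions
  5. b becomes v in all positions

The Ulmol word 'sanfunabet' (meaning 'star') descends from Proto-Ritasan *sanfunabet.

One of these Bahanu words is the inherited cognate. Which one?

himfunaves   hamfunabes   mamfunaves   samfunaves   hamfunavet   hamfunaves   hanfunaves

Bahanu: start from *sanfunabet.
  rule 1 (nasal place assimilation): sanfunabet → samfunabet
  rule 2 (debuccalisation): samfunabet → hamfunabet
  rule 3: no change — hamfunabet
  rule 4 (unconditioned shift): hamfunabet → hamfunabes
  rule 5 (unconditioned shift): hamfunabes → hamfunaves
  ⇒ Bahanu hamfunaves

hamfunaves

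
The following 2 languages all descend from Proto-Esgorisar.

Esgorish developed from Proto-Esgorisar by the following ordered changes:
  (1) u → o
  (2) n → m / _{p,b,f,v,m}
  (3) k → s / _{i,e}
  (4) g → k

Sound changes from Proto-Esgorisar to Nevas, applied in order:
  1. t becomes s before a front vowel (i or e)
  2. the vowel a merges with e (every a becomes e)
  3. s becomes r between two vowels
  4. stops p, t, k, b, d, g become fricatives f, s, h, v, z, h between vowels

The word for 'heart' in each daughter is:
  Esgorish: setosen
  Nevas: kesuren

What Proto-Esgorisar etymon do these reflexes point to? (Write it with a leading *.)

Position 4: Esgorish has o, Nevas has u. Nevas preserves u here (none of its changes turn any other segment into u), so the proto-segment is *u.
Position 1: Esgorish has s, Nevas has k. Nevas preserves k here (none of its changes turn any other segment into k), so the proto-segment is *k.
This points to *ketusen. Verify forward in each daughter:
Esgorish: start from *ketusen.
  rule 1 (vowel merger): ketusen → ketosen
  rule 2: no change — ketosen
  rule 3 (palatalisation): ketosen → setosen
  rule 4: no change — setosen
  ⇒ Esgorish setosen
Nevas: start from *ketusen.
  rule 1: no change — ketusen
  rule 2: no change — ketusen
  rule 3 (rhotacism): ketusen → keturen
  rule 4 (intervocalic lenition): keturen → kesuren
  ⇒ Nevas kesuren
Only *ketusen yields all of Esgorish setosen, Nevas kesuren.

*ketusen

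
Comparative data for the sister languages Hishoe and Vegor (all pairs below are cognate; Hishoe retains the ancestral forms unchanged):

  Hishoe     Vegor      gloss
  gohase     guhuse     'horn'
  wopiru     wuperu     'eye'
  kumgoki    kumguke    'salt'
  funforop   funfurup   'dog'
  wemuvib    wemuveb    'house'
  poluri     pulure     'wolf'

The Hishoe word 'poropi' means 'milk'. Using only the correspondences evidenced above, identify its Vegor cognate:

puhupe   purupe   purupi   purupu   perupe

funforop ~ funfurup — Hishoe o corresponds to Vegor u after a consonant, before r.
wopiru ~ wuperu, funforop ~ funfurup — Hishoe o corresponds to Vegor u after a consonant, before a labial obstruent.
kumgoki ~ kumguke, poluri ~ pulure — Hishoe i corresponds to Vegor e word-finally.
Applying these to Hishoe 'poropi':
  poropi → puropi   (o→u after a consonant, before r)
  puropi → purupi   (o→u after a consonant, before a labial obstruent)
  purupi → purupe   (i→e word-finally)
So the Vegor cognate is 'purupe'.

purupe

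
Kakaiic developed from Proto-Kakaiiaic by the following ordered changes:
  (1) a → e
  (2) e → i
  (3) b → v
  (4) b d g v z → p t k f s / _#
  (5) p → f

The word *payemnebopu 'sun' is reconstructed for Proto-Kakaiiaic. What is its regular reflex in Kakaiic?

Kakaiic: *payemnebopu > peyemnebopu > piyimnibopu > piyimnivopu > fiyimnivofu  (by vowel merger, vowel merger, unconditioned shift, unconditioned shift)

fiyimnivofu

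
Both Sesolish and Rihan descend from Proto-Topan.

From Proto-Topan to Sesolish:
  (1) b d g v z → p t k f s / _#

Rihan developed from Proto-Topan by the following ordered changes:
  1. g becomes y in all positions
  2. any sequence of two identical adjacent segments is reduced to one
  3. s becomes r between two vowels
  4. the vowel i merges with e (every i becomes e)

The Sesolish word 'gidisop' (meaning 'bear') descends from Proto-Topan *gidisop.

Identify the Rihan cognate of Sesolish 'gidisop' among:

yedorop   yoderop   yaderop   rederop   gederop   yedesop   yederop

Rihan: *gidisop > yidisop > yidirop > yederop  (by unconditioned shift, rhotacism, vowel merger)

yederop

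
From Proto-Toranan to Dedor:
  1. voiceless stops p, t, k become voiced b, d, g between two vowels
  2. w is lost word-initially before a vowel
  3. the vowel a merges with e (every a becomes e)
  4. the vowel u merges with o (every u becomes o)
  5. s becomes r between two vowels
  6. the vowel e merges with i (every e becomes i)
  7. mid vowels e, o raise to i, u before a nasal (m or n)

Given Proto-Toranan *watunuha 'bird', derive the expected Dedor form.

Dedor: *watunuha > wadunuha > adunuha > edunuhe > edonohe > idonohi > idunohi  (by intervocalic voicing, glide loss, vowel merger, vowel merger, vowel merger, pre-nasal raising)

idunohi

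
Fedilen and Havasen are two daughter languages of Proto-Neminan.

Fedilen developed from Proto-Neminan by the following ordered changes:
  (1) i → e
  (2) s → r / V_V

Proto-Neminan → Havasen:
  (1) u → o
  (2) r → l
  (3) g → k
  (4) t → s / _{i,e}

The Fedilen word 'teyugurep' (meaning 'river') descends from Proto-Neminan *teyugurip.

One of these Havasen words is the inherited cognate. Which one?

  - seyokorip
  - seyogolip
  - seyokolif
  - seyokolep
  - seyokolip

seyokolip

Havasen: *teyugurip > teyogorip > teyogolip > teyokolip > seyokolip  (by vowel merger, unconditioned shift, unconditioned shift, palatalisation)
The other candidates each miss or misapply at least one Havasen change.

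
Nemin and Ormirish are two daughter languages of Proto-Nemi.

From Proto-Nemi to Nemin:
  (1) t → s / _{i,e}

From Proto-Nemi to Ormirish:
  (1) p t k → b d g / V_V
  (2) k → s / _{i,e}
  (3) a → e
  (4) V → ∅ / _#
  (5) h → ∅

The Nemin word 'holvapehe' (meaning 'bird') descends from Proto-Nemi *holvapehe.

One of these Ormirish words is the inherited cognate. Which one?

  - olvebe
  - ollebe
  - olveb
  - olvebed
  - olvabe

Ormirish: *holvapehe > holvabehe > holvebehe > holvebeh > olvebe  (by intervocalic voicing, vowel merger, apocope, h-loss)
Among the options, 'olvebe' alone shows every Ormirish change applied in order.

olvebe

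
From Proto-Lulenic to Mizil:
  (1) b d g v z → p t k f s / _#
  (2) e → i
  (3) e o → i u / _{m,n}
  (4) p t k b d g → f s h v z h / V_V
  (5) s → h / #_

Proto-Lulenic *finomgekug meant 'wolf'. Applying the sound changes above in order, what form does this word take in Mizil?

finumgihuk

Mizil: *finomgekug
  finomgekug → finomgekuk   [final devoicing]
  finomgekuk → finomgikuk   [vowel merger]
  finomgikuk → finumgikuk   [pre-nasal raising]
  finumgikuk → finumgihuk   [intervocalic lenition]
  finumgihuk (rule 5 does not apply)
  giving Mizil finumgihuk.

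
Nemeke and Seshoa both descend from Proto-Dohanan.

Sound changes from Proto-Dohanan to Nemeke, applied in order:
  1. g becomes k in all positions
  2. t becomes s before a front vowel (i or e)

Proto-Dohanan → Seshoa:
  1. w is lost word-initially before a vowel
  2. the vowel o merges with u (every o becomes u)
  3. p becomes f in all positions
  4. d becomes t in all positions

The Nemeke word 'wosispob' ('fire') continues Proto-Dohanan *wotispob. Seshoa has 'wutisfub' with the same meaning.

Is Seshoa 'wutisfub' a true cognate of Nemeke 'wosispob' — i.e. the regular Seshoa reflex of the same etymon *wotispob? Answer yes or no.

no

Derive the expected Seshoa reflex of *wotispob:
Seshoa: *wotispob > otispob > utispub > utisfub  (by glide loss, vowel merger, unconditioned shift)
The regular Seshoa reflex would be 'utisfub', but the attested form is 'wutisfub'. The correspondence is irregular, so they are not cognates (the Seshoa form has a different source).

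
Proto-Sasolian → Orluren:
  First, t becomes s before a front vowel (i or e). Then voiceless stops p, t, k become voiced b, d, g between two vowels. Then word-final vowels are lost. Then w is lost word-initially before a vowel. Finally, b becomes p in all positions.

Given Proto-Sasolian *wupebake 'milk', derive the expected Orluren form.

upepag

Orluren: *wupebake > wubebage > wubebag > ubebag > upepag  (by intervocalic voicing, apocope, glide loss, unconditioned shift)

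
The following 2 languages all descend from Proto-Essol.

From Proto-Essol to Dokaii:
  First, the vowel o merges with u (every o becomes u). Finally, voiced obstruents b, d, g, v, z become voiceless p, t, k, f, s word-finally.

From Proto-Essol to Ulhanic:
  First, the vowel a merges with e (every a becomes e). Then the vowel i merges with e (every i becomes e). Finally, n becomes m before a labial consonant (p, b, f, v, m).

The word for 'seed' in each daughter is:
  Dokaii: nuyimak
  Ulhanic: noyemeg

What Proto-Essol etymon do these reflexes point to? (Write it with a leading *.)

*noyimag

Position 7: Dokaii has k, Ulhanic has g. Ulhanic preserves g here (none of its changes turn any other segment into g), so the proto-segment is *g.
Position 2: Dokaii has u, Ulhanic has o. Ulhanic preserves o here (none of its changes turn any other segment into o), so the proto-segment is *o.
Continuing position by position gives *noyimag; check it forward:
Dokaii: *noyimag
  noyimag → nuyimag   [vowel merger]
  nuyimag → nuyimak   [final devoicing]
  giving Dokaii nuyimak.
Ulhanic: start from *noyimag.
  rule 1 (vowel merger): noyimag → noyimeg
  rule 2 (vowel merger): noyimeg → noyemeg
  rule 3: no change — noyemeg
  ⇒ Ulhanic noyemeg
No other proto-form is consistent with every reflex, so the reconstruction is *noyimag.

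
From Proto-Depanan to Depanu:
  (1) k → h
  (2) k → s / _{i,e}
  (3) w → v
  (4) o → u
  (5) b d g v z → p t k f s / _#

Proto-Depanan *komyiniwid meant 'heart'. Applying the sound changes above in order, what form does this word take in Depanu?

humyinivit

Depanu: start from *komyiniwid.
  rule 1 (unconditioned shift): komyiniwid → homyiniwid
  rule 2: no change — homyiniwid
  rule 3 (unconditioned shift): homyiniwid → homyinivid
  rule 4 (vowel merger): homyinivid → humyinivid
  rule 5 (final devoicing): humyinivid → humyinivit
  ⇒ Depanu humyinivit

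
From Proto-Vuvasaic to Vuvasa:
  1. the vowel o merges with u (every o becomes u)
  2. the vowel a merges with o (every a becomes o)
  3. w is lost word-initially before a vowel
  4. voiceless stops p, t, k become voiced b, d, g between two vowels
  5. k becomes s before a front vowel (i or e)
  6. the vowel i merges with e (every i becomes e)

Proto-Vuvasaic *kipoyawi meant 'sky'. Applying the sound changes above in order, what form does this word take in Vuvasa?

sebuyowe

Vuvasa: *kipoyawi > kipuyawi > kipuyowi > kibuyowi > sibuyowi > sebuyowe  (by vowel merger, vowel merger, intervocalic voicing, palatalisation, vowel merger)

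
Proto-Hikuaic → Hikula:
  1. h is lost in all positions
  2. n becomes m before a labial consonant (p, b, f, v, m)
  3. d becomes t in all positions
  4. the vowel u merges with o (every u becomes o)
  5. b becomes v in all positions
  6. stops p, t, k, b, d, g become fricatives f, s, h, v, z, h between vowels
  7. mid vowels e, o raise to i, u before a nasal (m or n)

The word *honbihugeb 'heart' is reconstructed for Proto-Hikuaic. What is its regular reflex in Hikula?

umviohev

Hikula: *honbihugeb
  honbihugeb → onbiugeb   [h-loss]
  onbiugeb → ombiugeb   [nasal place assimilation]
  ombiugeb (rule 3 does not apply)
  ombiugeb → ombiogeb   [vowel merger]
  ombiogeb → omviogev   [unconditioned shift]
  omviogev → omviohev   [intervocalic lenition]
  omviohev → umviohev   [pre-nasal raising]
  giving Hikula umviohev.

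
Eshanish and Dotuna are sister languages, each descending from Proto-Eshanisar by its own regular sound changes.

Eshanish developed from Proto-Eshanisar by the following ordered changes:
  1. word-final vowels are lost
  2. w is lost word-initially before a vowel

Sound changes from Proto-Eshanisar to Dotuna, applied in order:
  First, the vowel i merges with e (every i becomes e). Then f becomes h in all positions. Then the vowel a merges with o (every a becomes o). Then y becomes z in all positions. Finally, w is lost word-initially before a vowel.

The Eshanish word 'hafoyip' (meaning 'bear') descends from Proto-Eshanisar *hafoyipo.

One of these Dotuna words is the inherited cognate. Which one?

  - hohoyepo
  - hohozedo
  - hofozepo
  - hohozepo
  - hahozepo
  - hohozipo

hohozepo

Dotuna: start from *hafoyipo.
  rule 1 (vowel merger): hafoyipo → hafoyepo
  rule 2 (unconditioned shift): hafoyepo → hahoyepo
  rule 3 (vowel merger): hahoyepo → hohoyepo
  rule 4 (unconditioned shift): hohoyepo → hohozepo
  rule 5: no change — hohozepo
  ⇒ Dotuna hohozepo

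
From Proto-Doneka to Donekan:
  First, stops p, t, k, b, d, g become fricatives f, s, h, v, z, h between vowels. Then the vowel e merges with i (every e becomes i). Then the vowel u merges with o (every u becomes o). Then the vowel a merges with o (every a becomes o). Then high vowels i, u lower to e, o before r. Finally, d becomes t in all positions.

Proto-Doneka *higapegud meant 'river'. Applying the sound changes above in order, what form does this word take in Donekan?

Donekan: start from *higapegud.
  rule 1 (intervocalic lenition): higapegud → hihafehud
  rule 2 (vowel merger): hihafehud → hihafihud
  rule 3 (vowel merger): hihafihud → hihafihod
  rule 4 (vowel merger): hihafihod → hihofihod
  rule 5: no change — hihofihod
  rule 6 (unconditioned shift): hihofihod → hihofihot
  ⇒ Donekan hihofihot

hihofihot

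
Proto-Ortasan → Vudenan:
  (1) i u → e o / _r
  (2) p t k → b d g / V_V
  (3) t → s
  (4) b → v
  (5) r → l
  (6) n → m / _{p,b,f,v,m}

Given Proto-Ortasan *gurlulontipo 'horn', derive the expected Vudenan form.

gollulonsivo

Vudenan: *gurlulontipo
  gurlulontipo → gorlulontipo   [pre-rhotic lowering]
  gorlulontipo → gorlulontibo   [intervocalic voicing]
  gorlulontibo → gorlulonsibo   [unconditioned shift]
  gorlulonsibo → gorlulonsivo   [unconditioned shift]
  gorlulonsivo → gollulonsivo   [unconditioned shift]
  gollulonsivo (rule 6 does not apply)
  giving Vudenan gollulonsivo.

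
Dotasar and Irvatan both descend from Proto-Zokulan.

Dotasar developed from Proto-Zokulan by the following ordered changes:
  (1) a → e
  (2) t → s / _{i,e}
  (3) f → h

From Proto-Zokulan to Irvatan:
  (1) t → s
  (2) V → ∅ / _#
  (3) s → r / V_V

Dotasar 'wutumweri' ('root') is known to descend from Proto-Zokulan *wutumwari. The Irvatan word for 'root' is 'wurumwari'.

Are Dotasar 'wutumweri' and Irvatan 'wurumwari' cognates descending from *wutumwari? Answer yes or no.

Derive the expected Irvatan reflex of *wutumwari:
Irvatan: start from *wutumwari.
  rule 1 (unconditioned shift): wutumwari → wusumwari
  rule 2 (apocope): wusumwari → wusumwar
  rule 3 (rhotacism): wusumwar → wurumwar
  ⇒ Irvatan wurumwar
The regular Irvatan reflex would be 'wurumwar', but the attested form is 'wurumwari'. The correspondence is irregular, so they are not cognates (the Irvatan form has a different source).

no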